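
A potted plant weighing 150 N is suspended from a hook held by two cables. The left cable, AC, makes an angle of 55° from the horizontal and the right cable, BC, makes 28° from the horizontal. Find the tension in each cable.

ΣF_x = 0: −T_AC·cos55° + T_BC·cos28° = 0 → T_BC = 0.649615·T_AC.
ΣF_y = 0: T_AC·sin55° + T_BC·sin28° = 150.
Substitute: T_AC·(0.819152 + 0.649615·0.469472) = 150 → T_AC = 133.437 ≈ 133.4 N.
Then T_BC = 0.649615 × 133.437 = 86.68 N.

T_AC = 133.4 N, T_BC = 86.68 N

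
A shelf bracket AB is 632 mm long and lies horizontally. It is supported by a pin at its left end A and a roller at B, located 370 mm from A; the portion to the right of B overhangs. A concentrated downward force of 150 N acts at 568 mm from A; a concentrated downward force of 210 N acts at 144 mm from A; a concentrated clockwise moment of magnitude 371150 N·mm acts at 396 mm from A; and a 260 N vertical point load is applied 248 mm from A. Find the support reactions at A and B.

A_x = 0, A_y = -869.4 N, B_y = 1489 N

Moments about A: B_y·370 − 150·568 − 210·144 − 371150 − 260·248 = 0 → B_y = 551070/370 = 1489.38 ≈ 1489 N.
ΣF_y = 0: A_y + 1489.38 − 150 − 210 − 260 = 0 → A_y = -869.4 N.
ΣF_x = 0: no horizontal applied forces, so A_x = 0.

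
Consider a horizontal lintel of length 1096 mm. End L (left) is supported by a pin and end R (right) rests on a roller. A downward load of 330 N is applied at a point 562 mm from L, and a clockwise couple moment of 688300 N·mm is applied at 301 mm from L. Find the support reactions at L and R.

ΣM about L: R_y·1096 − 330·562 − 688300 = 0 → R_y = 873760/1096 = 797.226 ≈ 797.2 N.
ΣF_y = 0: L_y + 797.226 − 330 = 0 → L_y = -467.2 N.
ΣF_x = 0: no horizontal applied forces, so L_x = 0.

L_x = 0, L_y = -467.2 N, R_y = 797.2 N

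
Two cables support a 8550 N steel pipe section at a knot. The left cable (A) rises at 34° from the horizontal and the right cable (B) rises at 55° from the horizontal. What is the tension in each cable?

T_A = 4905 N, T_B = 7089 N

ΣF_x = 0: −T_A·cos34° + T_B·cos55° = 0 → T_B = 1.44538·T_A.
ΣF_y = 0: T_A·sin34° + T_B·sin55° = 8550.
Substitute: T_A·(0.559193 + 1.44538·0.819152) = 8550 → T_A = 4904.83 ≈ 4905 N.
Then T_B = 1.44538 × 4904.83 = 7089 N.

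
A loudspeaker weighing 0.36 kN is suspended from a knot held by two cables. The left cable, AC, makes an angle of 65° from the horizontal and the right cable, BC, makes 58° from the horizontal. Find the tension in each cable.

ΣF_x = 0: −T_AC·cos65° + T_BC·cos58° = 0 → T_BC = 0.797514·T_AC.
ΣF_y = 0: T_AC·sin65° + T_BC·sin58° = 0.36.
Substitute: T_AC·(0.906308 + 0.797514·0.848048) = 0.36 → T_AC = 0.227468 ≈ 0.2275 kN.
Then T_BC = 0.797514 × 0.227468 = 0.1814 kN.

T_AC = 0.2275 kN, T_BC = 0.1814 kN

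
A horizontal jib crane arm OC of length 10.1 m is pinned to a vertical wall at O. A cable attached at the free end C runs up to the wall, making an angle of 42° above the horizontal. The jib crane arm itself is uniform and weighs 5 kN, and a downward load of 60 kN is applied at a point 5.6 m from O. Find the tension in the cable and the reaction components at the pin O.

T = 53.45 kN, O_x = 39.72 kN, O_y = 29.23 kN

ΣM about O: T·sin42°·10.1 − 5·5.05 − 60·5.6 = 0 → T = 361.25/(10.1·0.669131) = 53.4534 ≈ 53.45 kN.
ΣF_x = 0: O_x − T·cos42° = 0 → O_x = 53.4534 × 0.743145 = 39.72 kN.
ΣF_y = 0: O_y + T·sin42° − 5 − 60 = 0 → O_y = 65 − 53.4534 × 0.669131 = 29.23 kN.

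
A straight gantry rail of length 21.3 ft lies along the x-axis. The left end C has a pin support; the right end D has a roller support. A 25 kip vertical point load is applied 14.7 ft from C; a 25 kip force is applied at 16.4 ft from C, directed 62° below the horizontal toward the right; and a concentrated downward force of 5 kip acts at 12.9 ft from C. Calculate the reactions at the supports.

ΣM about C: D_y·21.3 − 25·14.7 − 25·sin62°·16.4 − 5·12.9 = 0 → D_y = 794.009/21.3 = 37.2774 ≈ 37.28 kip.
ΣF_y = 0: C_y + 37.2774 − 25 − 25·sin62° − 5 = 0 → C_y = 14.80 kip.
ΣF_x = 0: C_x + 25·cos62° = 0 → C_x = -11.74 kip.

C_x = -11.74 kip, C_y = 14.80 kip, D_y = 37.28 kip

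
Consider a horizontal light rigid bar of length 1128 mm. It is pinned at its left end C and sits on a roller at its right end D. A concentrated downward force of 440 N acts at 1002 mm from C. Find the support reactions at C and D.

C_x = 0, C_y = 49.15 N, D_y = 390.9 N

Moments about C: D_y·1128 − 440·1002 = 0 → D_y = 440880/1128 = 390.851 ≈ 390.9 N.
ΣF_y = 0: C_y + 390.851 − 440 = 0 → C_y = 49.15 N.
ΣF_x = 0: no horizontal applied forces, so C_x = 0.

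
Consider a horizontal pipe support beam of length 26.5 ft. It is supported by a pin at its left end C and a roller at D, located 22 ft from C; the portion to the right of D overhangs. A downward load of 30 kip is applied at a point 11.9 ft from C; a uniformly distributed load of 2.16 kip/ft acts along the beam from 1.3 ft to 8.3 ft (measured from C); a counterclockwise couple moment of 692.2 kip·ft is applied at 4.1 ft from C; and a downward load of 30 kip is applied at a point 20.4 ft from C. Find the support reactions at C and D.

C_x = 0, C_y = 59.24 kip, D_y = 15.88 kip

Resultant of the distributed load: 2.16 × 7 = 15.12 kip at 4.8 ft from C.
ΣM about C: D_y·22 − 30·11.9 − (2.16·7)·4.8 + 692.2 − 30·20.4 = 0 → D_y = 349.376/22 = 15.8807 ≈ 15.88 kip.
ΣF_y = 0: C_y + 15.8807 − 30 − 2.16·7 − 30 = 0 → C_y = 59.24 kip.
ΣF_x = 0: no horizontal applied forces, so C_x = 0.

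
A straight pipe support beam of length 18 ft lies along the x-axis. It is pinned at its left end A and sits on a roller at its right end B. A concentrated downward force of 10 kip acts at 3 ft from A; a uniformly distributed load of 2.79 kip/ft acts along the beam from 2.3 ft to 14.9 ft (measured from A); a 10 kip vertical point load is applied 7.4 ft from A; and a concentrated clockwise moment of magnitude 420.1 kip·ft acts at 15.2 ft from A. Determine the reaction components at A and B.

Resultant of the distributed load: 2.79 × 12.6 = 35.154 kip at 8.6 ft from A.
ΣM about A: B_y·18 − 10·3 − (2.79·12.6)·8.6 − 10·7.4 − 420.1 = 0 → B_y = 826.4244/18 = 45.9125 ≈ 45.91 kip.
ΣF_y = 0: A_y + 45.9125 − 10 − 2.79·12.6 − 10 = 0 → A_y = 9.242 kip.
ΣF_x = 0: no horizontal applied forces, so A_x = 0.

A_x = 0, A_y = 9.242 kip, B_y = 45.91 kip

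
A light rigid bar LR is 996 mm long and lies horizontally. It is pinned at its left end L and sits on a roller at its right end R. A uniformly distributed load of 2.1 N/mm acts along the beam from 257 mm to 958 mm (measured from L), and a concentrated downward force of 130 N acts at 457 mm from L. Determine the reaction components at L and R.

L_x = 0, L_y = 644.6 N, R_y = 957.5 N

Resultant of the distributed load: 2.1 × 701 = 1472.1 N at 607.5 mm from L.
Moments about L: R_y·996 − (2.1·701)·607.5 − 130·457 = 0 → R_y = 953710.75/996 = 957.541 ≈ 957.5 N.
ΣF_y = 0: L_y + 957.541 − 2.1·701 − 130 = 0 → L_y = 644.6 N.
ΣF_x = 0: no horizontal applied forces, so L_x = 0.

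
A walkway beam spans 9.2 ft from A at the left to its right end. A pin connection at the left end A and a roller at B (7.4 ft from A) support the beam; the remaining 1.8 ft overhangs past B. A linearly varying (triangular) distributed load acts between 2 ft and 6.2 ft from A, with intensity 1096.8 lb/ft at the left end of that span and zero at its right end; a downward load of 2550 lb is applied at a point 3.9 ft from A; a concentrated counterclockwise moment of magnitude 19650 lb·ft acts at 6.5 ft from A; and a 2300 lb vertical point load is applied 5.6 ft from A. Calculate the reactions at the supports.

A_x = 0, A_y = 5666 lb, B_y = 1487 lb

Resultant of the triangular load: ½ × 1096.8 × 4.2 = 2303.28 lb, acting at 3.4 ft from A (one-third of the span from the peak).
ΣM about A: B_y·7.4 − (½·1096.8·4.2)·3.4 − 2550·3.9 + 19650 − 2300·5.6 = 0 → B_y = 11006.152/7.4 = 1487.32 ≈ 1487 lb.
ΣF_y = 0: A_y + 1487.32 − ½·1096.8·4.2 − 2550 − 2300 = 0 → A_y = 5666 lb.
ΣF_x = 0: no horizontal applied forces, so A_x = 0.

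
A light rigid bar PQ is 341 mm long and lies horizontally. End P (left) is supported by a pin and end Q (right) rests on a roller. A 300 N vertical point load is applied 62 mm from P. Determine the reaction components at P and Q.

Moments about P: Q_y·341 − 300·62 = 0 → Q_y = 18600/341 = 54.5455 ≈ 54.55 N.
ΣF_y = 0: P_y + 54.5455 − 300 = 0 → P_y = 245.5 N.
ΣF_x = 0: no horizontal applied forces, so P_x = 0.

P_x = 0, P_y = 245.5 N, Q_y = 54.55 N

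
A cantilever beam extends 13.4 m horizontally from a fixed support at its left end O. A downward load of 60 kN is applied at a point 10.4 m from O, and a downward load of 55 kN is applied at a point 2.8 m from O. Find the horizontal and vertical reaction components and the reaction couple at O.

O_x = 0, O_y = 115.0 kN, M_O = 778.0 kN·m

ΣF_x = 0: O_x = 0.
ΣF_y = 0: O_y − 60 − 55 = 0 → O_y = 115.0 kN.
ΣM about O: M_O − 60·10.4 − 55·2.8 = 0 → M_O = 778.0 kN·m.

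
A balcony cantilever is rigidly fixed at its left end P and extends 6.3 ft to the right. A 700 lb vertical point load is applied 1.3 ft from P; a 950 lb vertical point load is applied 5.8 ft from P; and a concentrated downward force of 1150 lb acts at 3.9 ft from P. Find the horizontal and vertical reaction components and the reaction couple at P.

ΣF_x = 0: P_x = 0.
ΣF_y = 0: P_y − 700 − 950 − 1150 = 0 → P_y = 2800 lb.
ΣM about P: M_P − 700·1.3 − 950·5.8 − 1150·3.9 = 0 → M_P = 10900 lb·ft.

P_x = 0, P_y = 2800 lb, M_P = 10900 lb·ft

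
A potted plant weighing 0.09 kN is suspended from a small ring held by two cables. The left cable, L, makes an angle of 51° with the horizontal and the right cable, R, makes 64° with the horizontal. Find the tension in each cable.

ΣF_x = 0: −T_L·cos51° + T_R·cos64° = 0 → T_R = 1.43559·T_L.
ΣF_y = 0: T_L·sin51° + T_R·sin64° = 0.09.
Substitute: T_L·(0.777146 + 1.43559·0.898794) = 0.09 → T_L = 0.043532 ≈ 0.04353 kN.
Then T_R = 1.43559 × 0.043532 = 0.06249 kN.

T_L = 0.04353 kN, T_R = 0.06249 kN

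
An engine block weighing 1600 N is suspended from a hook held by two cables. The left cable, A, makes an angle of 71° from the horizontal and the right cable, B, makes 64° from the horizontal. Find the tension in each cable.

T_A = 991.9 N, T_B = 736.7 N

ΣF_x = 0: −T_A·cos71° + T_B·cos64° = 0 → T_B = 0.742677·T_A.
ΣF_y = 0: T_A·sin71° + T_B·sin64° = 1600.
Substitute: T_A·(0.945519 + 0.742677·0.898794) = 1600 → T_A = 991.92 ≈ 991.9 N.
Then T_B = 0.742677 × 991.92 = 736.7 N.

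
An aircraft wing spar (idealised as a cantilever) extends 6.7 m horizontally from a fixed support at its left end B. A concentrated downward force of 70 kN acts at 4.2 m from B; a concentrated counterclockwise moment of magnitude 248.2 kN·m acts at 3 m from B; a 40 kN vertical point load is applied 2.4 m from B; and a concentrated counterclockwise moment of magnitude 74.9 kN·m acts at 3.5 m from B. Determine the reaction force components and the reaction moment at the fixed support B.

ΣF_x = 0: B_x = 0.
ΣF_y = 0: B_y − 70 − 40 = 0 → B_y = 110.0 kN.
ΣM about B: M_B − 70·4.2 + 248.2 − 40·2.4 + 74.9 = 0 → M_B = 66.90 kN·m.

B_x = 0, B_y = 110.0 kN, M_B = 66.90 kN·m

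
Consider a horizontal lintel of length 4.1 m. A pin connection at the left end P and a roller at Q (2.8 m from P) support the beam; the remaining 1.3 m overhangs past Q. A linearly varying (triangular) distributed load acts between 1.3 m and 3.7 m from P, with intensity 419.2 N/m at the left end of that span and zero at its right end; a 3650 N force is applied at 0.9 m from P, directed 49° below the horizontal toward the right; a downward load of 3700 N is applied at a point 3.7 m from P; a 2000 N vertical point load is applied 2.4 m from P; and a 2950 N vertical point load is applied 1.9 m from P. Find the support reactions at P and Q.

P_x = -2395 N, P_y = 2040 N, Q_y = 9868 N

Resultant of the triangular load: ½ × 419.2 × 2.4 = 503.04 N, acting at 2.1 m from P (one-third of the span from the peak).
Taking moments about P: Q_y·2.8 − (½·419.2·2.4)·2.1 − 3650·sin49°·0.9 − 3700·3.7 − 2000·2.4 − 2950·1.9 = 0 → Q_y = 27630.6/2.8 = 9868.07 ≈ 9868 N.
ΣF_y = 0: P_y + 9868.07 − ½·419.2·2.4 − 3650·sin49° − 3700 − 2000 − 2950 = 0 → P_y = 2040 N.
ΣF_x = 0: P_x + 3650·cos49° = 0 → P_x = -2395 N.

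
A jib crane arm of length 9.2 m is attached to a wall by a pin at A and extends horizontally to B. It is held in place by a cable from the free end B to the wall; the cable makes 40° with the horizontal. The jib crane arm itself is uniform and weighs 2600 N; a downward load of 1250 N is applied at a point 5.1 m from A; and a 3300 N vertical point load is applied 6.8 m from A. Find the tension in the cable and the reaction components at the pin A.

T = 6895 N, A_x = 5282 N, A_y = 2718 N

ΣM about A: T·sin40°·9.2 − 2600·4.6 − 1250·5.1 − 3300·6.8 = 0 → T = 40775/(9.2·0.642788) = 6895.07 ≈ 6895 N.
ΣF_x = 0: A_x − T·cos40° = 0 → A_x = 6895.07 × 0.766044 = 5282 N.
ΣF_y = 0: A_y + T·sin40° − 2600 − 1250 − 3300 = 0 → A_y = 7150 − 6895.07 × 0.642788 = 2718 N.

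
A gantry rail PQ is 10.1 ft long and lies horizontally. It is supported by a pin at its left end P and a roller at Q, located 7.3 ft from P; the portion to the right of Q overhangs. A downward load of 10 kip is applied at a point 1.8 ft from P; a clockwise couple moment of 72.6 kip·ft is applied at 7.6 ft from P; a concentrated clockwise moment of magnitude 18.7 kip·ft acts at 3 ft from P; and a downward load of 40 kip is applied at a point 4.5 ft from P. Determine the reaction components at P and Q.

ΣM about P: Q_y·7.3 − 10·1.8 − 72.6 − 18.7 − 40·4.5 = 0 → Q_y = 289.3/7.3 = 39.6301 ≈ 39.63 kip.
ΣF_y = 0: P_y + 39.6301 − 10 − 40 = 0 → P_y = 10.37 kip.
ΣF_x = 0: no horizontal applied forces, so P_x = 0.

P_x = 0, P_y = 10.37 kip, Q_y = 39.63 kip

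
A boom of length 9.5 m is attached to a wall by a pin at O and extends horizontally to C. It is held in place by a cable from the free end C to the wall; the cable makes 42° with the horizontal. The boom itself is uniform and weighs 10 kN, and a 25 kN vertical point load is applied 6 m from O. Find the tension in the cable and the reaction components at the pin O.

ΣM about O: T·sin42°·9.5 − 10·4.75 − 25·6 = 0 → T = 197.5/(9.5·0.669131) = 31.0694 ≈ 31.07 kN.
ΣF_x = 0: O_x − T·cos42° = 0 → O_x = 31.0694 × 0.743145 = 23.09 kN.
ΣF_y = 0: O_y + T·sin42° − 10 − 25 = 0 → O_y = 35 − 31.0694 × 0.669131 = 14.21 kN.

T = 31.07 kN, O_x = 23.09 kN, O_y = 14.21 kN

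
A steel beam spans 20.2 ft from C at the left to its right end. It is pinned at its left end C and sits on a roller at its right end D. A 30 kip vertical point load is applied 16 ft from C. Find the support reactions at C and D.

C_x = 0, C_y = 6.238 kip, D_y = 23.76 kip

Moments about C: D_y·20.2 − 30·16 = 0 → D_y = 480/20.2 = 23.7624 ≈ 23.76 kip.
ΣF_y = 0: C_y + 23.7624 − 30 = 0 → C_y = 6.238 kip.
ΣF_x = 0: no horizontal applied forces, so C_x = 0.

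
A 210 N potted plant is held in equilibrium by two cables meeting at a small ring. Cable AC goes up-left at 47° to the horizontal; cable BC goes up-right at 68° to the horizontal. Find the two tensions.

ΣF_x = 0: −T_AC·cos47° + T_BC·cos68° = 0 → T_BC = 1.82057·T_AC.
ΣF_y = 0: T_AC·sin47° + T_BC·sin68° = 210.
Substitute: T_AC·(0.731354 + 1.82057·0.927184) = 210 → T_AC = 86.7999 ≈ 86.80 N.
Then T_BC = 1.82057 × 86.7999 = 158.0 N.

T_AC = 86.80 N, T_BC = 158.0 N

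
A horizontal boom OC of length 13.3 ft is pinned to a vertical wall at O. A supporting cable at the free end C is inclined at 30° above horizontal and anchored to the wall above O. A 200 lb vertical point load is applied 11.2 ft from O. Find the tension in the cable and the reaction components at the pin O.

ΣM about O: T·sin30°·13.3 − 200·11.2 = 0 → T = 2240/(13.3·0.5) = 336.842 ≈ 336.8 lb.
ΣF_x = 0: O_x − T·cos30° = 0 → O_x = 336.842 × 0.866025 = 291.7 lb.
ΣF_y = 0: O_y + T·sin30° − 200 = 0 → O_y = 200 − 336.842 × 0.5 = 31.58 lb.

T = 336.8 lb, O_x = 291.7 lb, O_y = 31.58 lb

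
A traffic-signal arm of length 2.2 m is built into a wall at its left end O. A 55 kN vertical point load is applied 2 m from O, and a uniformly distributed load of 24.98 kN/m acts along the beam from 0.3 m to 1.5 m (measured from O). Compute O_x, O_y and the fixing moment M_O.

Resultant of the distributed load: 24.98 × 1.2 = 29.976 kN at 0.9 m from O.
ΣF_x = 0: O_x = 0.
ΣF_y = 0: O_y − 55 − 24.98·1.2 = 0 → O_y = 84.98 kN.
ΣM about O: M_O − 55·2 − (24.98·1.2)·0.9 = 0 → M_O = 137.0 kN·m.

O_x = 0, O_y = 84.98 kN, M_O = 137.0 kN·m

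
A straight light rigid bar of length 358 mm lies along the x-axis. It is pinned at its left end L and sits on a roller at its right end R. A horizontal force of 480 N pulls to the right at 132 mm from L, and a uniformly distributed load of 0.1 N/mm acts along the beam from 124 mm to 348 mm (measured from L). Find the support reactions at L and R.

Resultant of the distributed load: 0.1 × 224 = 22.4 N at 236 mm from L.
ΣM about L: R_y·358 − (0.1·224)·236 = 0 → R_y = 5286.4/358 = 14.7665 ≈ 14.77 N.
ΣF_y = 0: L_y + 14.7665 − 0.1·224 = 0 → L_y = 7.634 N.
ΣF_x = 0: L_x + 480 = 0 → L_x = -480.0 N.

L_x = -480.0 N, L_y = 7.634 N, R_y = 14.77 N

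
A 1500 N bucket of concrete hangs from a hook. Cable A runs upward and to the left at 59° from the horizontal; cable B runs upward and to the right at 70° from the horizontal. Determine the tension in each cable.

T_A = 660.1 N, T_B = 994.1 N

ΣF_x = 0: −T_A·cos59° + T_B·cos70° = 0 → T_B = 1.50587·T_A.
ΣF_y = 0: T_A·sin59° + T_B·sin70° = 1500.
Substitute: T_A·(0.857167 + 1.50587·0.939693) = 1500 → T_A = 660.147 ≈ 660.1 N.
Then T_B = 1.50587 × 660.147 = 994.1 N.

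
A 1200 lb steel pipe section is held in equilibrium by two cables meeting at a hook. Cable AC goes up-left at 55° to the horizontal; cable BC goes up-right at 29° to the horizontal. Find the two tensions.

T_AC = 1055 lb, T_BC = 692.1 lb

ΣF_x = 0: −T_AC·cos55° + T_BC·cos29° = 0 → T_BC = 0.655801·T_AC.
ΣF_y = 0: T_AC·sin55° + T_BC·sin29° = 1200.
Substitute: T_AC·(0.819152 + 0.655801·0.48481) = 1200 → T_AC = 1055.32 ≈ 1055 lb.
Then T_BC = 0.655801 × 1055.32 = 692.1 lb.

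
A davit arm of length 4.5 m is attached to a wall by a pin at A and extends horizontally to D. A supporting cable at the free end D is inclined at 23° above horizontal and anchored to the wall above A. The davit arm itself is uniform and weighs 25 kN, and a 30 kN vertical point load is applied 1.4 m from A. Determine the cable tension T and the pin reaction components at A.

ΣM about A: T·sin23°·4.5 − 25·2.25 − 30·1.4 = 0 → T = 98.25/(4.5·0.390731) = 55.8782 ≈ 55.88 kN.
ΣF_x = 0: A_x − T·cos23° = 0 → A_x = 55.8782 × 0.920505 = 51.44 kN.
ΣF_y = 0: A_y + T·sin23° − 25 − 30 = 0 → A_y = 55 − 55.8782 × 0.390731 = 33.17 kN.

T = 55.88 kN, A_x = 51.44 kN, A_y = 33.17 kN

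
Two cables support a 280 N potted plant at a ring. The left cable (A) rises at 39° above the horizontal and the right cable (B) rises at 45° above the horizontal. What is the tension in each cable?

ΣF_x = 0: −T_A·cos39° + T_B·cos45° = 0 → T_B = 1.09905·T_A.
ΣF_y = 0: T_A·sin39° + T_B·sin45° = 280.
Substitute: T_A·(0.62932 + 1.09905·0.707107) = 280 → T_A = 199.081 ≈ 199.1 N.
Then T_B = 1.09905 × 199.081 = 218.8 N.

T_A = 199.1 N, T_B = 218.8 N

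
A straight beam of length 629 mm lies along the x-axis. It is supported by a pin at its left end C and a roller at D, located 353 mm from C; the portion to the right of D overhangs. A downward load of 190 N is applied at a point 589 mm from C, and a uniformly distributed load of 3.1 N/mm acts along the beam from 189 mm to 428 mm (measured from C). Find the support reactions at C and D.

C_x = 0, C_y = -33.63 N, D_y = 964.5 N

Resultant of the distributed load: 3.1 × 239 = 740.9 N at 308.5 mm from C.
Taking moments about C: D_y·353 − 190·589 − (3.1·239)·308.5 = 0 → D_y = 340477.65/353 = 964.526 ≈ 964.5 N.
ΣF_y = 0: C_y + 964.526 − 190 − 3.1·239 = 0 → C_y = -33.63 N.
ΣF_x = 0: no horizontal applied forces, so C_x = 0.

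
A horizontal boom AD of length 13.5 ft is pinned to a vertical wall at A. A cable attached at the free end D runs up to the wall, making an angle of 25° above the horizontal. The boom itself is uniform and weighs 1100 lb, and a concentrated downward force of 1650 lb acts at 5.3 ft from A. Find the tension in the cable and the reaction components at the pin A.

T = 2834 lb, A_x = 2569 lb, A_y = 1552 lb

ΣM about A: T·sin25°·13.5 − 1100·6.75 − 1650·5.3 = 0 → T = 16170/(13.5·0.422618) = 2834.19 ≈ 2834 lb.
ΣF_x = 0: A_x − T·cos25° = 0 → A_x = 2834.19 × 0.906308 = 2569 lb.
ΣF_y = 0: A_y + T·sin25° − 1100 − 1650 = 0 → A_y = 2750 − 2834.19 × 0.422618 = 1552 lb.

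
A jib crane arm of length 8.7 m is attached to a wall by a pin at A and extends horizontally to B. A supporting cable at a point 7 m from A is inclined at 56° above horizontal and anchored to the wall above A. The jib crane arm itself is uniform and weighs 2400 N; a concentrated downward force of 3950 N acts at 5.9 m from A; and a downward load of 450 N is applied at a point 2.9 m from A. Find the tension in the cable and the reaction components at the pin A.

T = 6040 N, A_x = 3377 N, A_y = 1793 N

ΣM about A: T·sin56°·7 − 2400·4.35 − 3950·5.9 − 450·2.9 = 0 → T = 35050/(7·0.829038) = 6039.7 ≈ 6040 N.
ΣF_x = 0: A_x − T·cos56° = 0 → A_x = 6039.7 × 0.559193 = 3377 N.
ΣF_y = 0: A_y + T·sin56° − 2400 − 3950 − 450 = 0 → A_y = 6800 − 6039.7 × 0.829038 = 1793 N.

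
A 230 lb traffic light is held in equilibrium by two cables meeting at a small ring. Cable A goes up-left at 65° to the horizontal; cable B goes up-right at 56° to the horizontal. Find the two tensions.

T_A = 150.0 lb, T_B = 113.4 lb

ΣF_x = 0: −T_A·cos65° + T_B·cos56° = 0 → T_B = 0.755765·T_A.
ΣF_y = 0: T_A·sin65° + T_B·sin56° = 230.
Substitute: T_A·(0.906308 + 0.755765·0.829038) = 230 → T_A = 150.046 ≈ 150.0 lb.
Then T_B = 0.755765 × 150.046 = 113.4 lb.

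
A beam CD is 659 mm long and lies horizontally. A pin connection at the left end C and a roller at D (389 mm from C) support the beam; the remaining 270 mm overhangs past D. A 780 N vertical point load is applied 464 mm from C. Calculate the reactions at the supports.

Moments about C: D_y·389 − 780·464 = 0 → D_y = 361920/389 = 930.386 ≈ 930.4 N.
ΣF_y = 0: C_y + 930.386 − 780 = 0 → C_y = -150.4 N.
ΣF_x = 0: no horizontal applied forces, so C_x = 0.

C_x = 0, C_y = -150.4 N, D_y = 930.4 N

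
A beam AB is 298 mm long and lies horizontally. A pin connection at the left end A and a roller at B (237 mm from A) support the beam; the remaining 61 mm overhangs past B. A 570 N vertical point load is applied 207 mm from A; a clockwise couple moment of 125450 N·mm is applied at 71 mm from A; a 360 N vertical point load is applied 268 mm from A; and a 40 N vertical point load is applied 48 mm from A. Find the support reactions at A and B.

Moments about A: B_y·237 − 570·207 − 125450 − 360·268 − 40·48 = 0 → B_y = 341840/237 = 1442.36 ≈ 1442 N.
ΣF_y = 0: A_y + 1442.36 − 570 − 360 − 40 = 0 → A_y = -472.4 N.
ΣF_x = 0: no horizontal applied forces, so A_x = 0.

A_x = 0, A_y = -472.4 N, B_y = 1442 N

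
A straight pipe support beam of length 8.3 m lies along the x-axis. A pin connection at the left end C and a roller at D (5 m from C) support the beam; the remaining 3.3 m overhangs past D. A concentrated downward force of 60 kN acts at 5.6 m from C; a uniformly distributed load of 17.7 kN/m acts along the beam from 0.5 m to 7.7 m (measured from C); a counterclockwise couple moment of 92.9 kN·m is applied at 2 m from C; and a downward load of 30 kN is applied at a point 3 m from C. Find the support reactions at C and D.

C_x = 0, C_y = 46.32 kN, D_y = 171.1 kN

Resultant of the distributed load: 17.7 × 7.2 = 127.44 kN at 4.1 m from C.
Moments about C: D_y·5 − 60·5.6 − (17.7·7.2)·4.1 + 92.9 − 30·3 = 0 → D_y = 855.604/5 = 171.121 ≈ 171.1 kN.
ΣF_y = 0: C_y + 171.121 − 60 − 17.7·7.2 − 30 = 0 → C_y = 46.32 kN.
ΣF_x = 0: no horizontal applied forces, so C_x = 0.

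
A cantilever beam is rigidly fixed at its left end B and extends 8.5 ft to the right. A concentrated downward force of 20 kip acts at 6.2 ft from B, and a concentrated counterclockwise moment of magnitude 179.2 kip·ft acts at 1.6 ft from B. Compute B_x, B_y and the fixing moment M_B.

ΣF_x = 0: B_x = 0.
ΣF_y = 0: B_y − 20 = 0 → B_y = 20.00 kip.
ΣM about B: M_B − 20·6.2 + 179.2 = 0 → M_B = -55.20 kip·ft.

B_x = 0, B_y = 20.00 kip, M_B = -55.20 kip·ft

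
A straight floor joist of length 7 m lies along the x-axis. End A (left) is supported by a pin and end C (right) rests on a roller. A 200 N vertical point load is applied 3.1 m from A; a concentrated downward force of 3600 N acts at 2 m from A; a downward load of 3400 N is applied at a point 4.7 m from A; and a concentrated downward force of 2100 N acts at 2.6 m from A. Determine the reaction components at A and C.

Taking moments about A: C_y·7 − 200·3.1 − 3600·2 − 3400·4.7 − 2100·2.6 = 0 → C_y = 29260/7 = 4180 N.
ΣF_y = 0: A_y + 4180 − 200 − 3600 − 3400 − 2100 = 0 → A_y = 5120 N.
ΣF_x = 0: no horizontal applied forces, so A_x = 0.

A_x = 0, A_y = 5120 N, C_y = 4180 N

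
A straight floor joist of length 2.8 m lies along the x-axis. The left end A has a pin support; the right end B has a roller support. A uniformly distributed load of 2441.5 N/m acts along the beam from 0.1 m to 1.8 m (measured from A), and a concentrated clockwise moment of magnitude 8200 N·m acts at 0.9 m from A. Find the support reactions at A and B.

Resultant of the distributed load: 2441.5 × 1.7 = 4150.55 N at 0.95 m from A.
Taking moments about A: B_y·2.8 − (2441.5·1.7)·0.95 − 8200 = 0 → B_y = 12143.0225/2.8 = 4336.79 ≈ 4337 N.
ΣF_y = 0: A_y + 4336.79 − 2441.5·1.7 = 0 → A_y = -186.2 N.
ΣF_x = 0: no horizontal applied forces, so A_x = 0.

A_x = 0, A_y = -186.2 N, B_y = 4337 N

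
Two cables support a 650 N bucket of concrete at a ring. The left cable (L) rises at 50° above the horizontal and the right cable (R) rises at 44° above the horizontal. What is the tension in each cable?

ΣF_x = 0: −T_L·cos50° + T_R·cos44° = 0 → T_R = 0.89358·T_L.
ΣF_y = 0: T_L·sin50° + T_R·sin44° = 650.
Substitute: T_L·(0.766044 + 0.89358·0.694658) = 650 → T_L = 468.713 ≈ 468.7 N.
Then T_R = 0.89358 × 468.713 = 418.8 N.

T_L = 468.7 N, T_R = 418.8 N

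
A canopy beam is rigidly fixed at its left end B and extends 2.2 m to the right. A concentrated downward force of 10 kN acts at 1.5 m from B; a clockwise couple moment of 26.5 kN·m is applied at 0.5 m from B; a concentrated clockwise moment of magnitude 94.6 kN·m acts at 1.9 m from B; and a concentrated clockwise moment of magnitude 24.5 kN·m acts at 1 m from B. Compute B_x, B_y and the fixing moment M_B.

B_x = 0, B_y = 10.00 kN, M_B = 160.6 kN·m

ΣF_x = 0: B_x = 0.
ΣF_y = 0: B_y − 10 = 0 → B_y = 10.00 kN.
ΣM about B: M_B − 10·1.5 − 26.5 − 94.6 − 24.5 = 0 → M_B = 160.6 kN·m.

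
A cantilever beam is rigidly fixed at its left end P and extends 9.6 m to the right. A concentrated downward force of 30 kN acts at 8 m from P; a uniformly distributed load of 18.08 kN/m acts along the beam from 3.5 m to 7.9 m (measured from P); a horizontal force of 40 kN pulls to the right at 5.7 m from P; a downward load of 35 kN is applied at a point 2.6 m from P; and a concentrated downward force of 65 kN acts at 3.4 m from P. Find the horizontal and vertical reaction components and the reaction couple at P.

Resultant of the distributed load: 18.08 × 4.4 = 79.552 kN at 5.7 m from P.
ΣF_x = 0: P_x + 40 = 0 → P_x = -40.00 kN.
ΣF_y = 0: P_y − 30 − 18.08·4.4 − 35 − 65 = 0 → P_y = 209.6 kN.
ΣM about P: M_P − 30·8 − (18.08·4.4)·5.7 − 35·2.6 − 65·3.4 = 0 → M_P = 1005 kN·m.

P_x = -40.00 kN, P_y = 209.6 kN, M_P = 1005 kN·m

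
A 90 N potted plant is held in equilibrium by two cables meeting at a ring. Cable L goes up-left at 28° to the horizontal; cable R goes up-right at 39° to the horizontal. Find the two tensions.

T_L = 75.98 N, T_R = 86.33 N

ΣF_x = 0: −T_L·cos28° + T_R·cos39° = 0 → T_R = 1.13614·T_L.
ΣF_y = 0: T_L·sin28° + T_R·sin39° = 90.
Substitute: T_L·(0.469472 + 1.13614·0.62932) = 90 → T_L = 75.9835 ≈ 75.98 N.
Then T_R = 1.13614 × 75.9835 = 86.33 N.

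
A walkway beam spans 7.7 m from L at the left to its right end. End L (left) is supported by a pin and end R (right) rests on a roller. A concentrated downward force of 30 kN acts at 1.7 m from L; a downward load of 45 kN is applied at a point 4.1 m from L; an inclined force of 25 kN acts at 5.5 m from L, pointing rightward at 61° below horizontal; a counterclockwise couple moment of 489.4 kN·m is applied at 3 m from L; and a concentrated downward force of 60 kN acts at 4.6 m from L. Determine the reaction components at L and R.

L_x = -12.12 kN, L_y = 138.4 kN, R_y = 18.49 kN

ΣM about L: R_y·7.7 − 30·1.7 − 45·4.1 − 25·sin61°·5.5 + 489.4 − 60·4.6 = 0 → R_y = 142.36/7.7 = 18.4883 ≈ 18.49 kN.
ΣF_y = 0: L_y + 18.4883 − 30 − 45 − 25·sin61° − 60 = 0 → L_y = 138.4 kN.
ΣF_x = 0: L_x + 25·cos61° = 0 → L_x = -12.12 kN.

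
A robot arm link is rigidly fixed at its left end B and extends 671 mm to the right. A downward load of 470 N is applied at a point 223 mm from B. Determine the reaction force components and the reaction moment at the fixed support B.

B_x = 0, B_y = 470.0 N, M_B = 104800 N·mm

ΣF_x = 0: B_x = 0.
ΣF_y = 0: B_y − 470 = 0 → B_y = 470.0 N.
ΣM about B: M_B − 470·223 = 0 → M_B = 104800 N·mm.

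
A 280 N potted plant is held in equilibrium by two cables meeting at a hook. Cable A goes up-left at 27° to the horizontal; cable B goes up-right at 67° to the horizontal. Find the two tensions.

T_A = 109.7 N, T_B = 250.1 N

ΣF_x = 0: −T_A·cos27° + T_B·cos67° = 0 → T_B = 2.28036·T_A.
ΣF_y = 0: T_A·sin27° + T_B·sin67° = 280.
Substitute: T_A·(0.45399 + 2.28036·0.920505) = 280 → T_A = 109.672 ≈ 109.7 N.
Then T_B = 2.28036 × 109.672 = 250.1 N.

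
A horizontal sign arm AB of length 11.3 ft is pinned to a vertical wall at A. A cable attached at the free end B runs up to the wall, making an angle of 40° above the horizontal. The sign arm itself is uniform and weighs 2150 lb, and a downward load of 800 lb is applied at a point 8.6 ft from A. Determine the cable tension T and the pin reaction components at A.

ΣM about A: T·sin40°·11.3 − 2150·5.65 − 800·8.6 = 0 → T = 19027.5/(11.3·0.642788) = 2619.6 ≈ 2620 lb.
ΣF_x = 0: A_x − T·cos40° = 0 → A_x = 2619.6 × 0.766044 = 2007 lb.
ΣF_y = 0: A_y + T·sin40° − 2150 − 800 = 0 → A_y = 2950 − 2619.6 × 0.642788 = 1266 lb.

T = 2620 lb, A_x = 2007 lb, A_y = 1266 lb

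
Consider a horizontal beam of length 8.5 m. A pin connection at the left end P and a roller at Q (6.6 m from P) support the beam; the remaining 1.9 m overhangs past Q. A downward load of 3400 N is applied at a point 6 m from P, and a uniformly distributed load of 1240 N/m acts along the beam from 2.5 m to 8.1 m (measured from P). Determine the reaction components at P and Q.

Resultant of the distributed load: 1240 × 5.6 = 6944 N at 5.3 m from P.
Taking moments about P: Q_y·6.6 − 3400·6 − (1240·5.6)·5.3 = 0 → Q_y = 57203.2/6.6 = 8667.15 ≈ 8667 N.
ΣF_y = 0: P_y + 8667.15 − 3400 − 1240·5.6 = 0 → P_y = 1677 N.
ΣF_x = 0: no horizontal applied forces, so P_x = 0.

P_x = 0, P_y = 1677 N, Q_y = 8667 N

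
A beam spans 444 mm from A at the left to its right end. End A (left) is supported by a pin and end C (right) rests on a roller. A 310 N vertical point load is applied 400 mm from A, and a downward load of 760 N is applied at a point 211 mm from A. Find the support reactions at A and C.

ΣM about A: C_y·444 − 310·400 − 760·211 = 0 → C_y = 284360/444 = 640.45 ≈ 640.5 N.
ΣF_y = 0: A_y + 640.45 − 310 − 760 = 0 → A_y = 429.5 N.
ΣF_x = 0: no horizontal applied forces, so A_x = 0.

A_x = 0, A_y = 429.5 N, C_y = 640.5 N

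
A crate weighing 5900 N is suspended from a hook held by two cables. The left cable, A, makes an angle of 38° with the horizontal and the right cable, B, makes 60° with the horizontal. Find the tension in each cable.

T_A = 2979 N, T_B = 4695 N

ΣF_x = 0: −T_A·cos38° + T_B·cos60° = 0 → T_B = 1.57602·T_A.
ΣF_y = 0: T_A·sin38° + T_B·sin60° = 5900.
Substitute: T_A·(0.615661 + 1.57602·0.866025) = 5900 → T_A = 2978.99 ≈ 2979 N.
Then T_B = 1.57602 × 2978.99 = 4695 N.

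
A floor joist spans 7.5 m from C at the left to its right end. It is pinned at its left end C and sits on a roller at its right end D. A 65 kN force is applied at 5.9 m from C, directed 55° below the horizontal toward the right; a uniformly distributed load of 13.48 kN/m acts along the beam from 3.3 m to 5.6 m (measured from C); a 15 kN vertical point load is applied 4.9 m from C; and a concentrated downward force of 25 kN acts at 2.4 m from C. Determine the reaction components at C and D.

Resultant of the distributed load: 13.48 × 2.3 = 31.004 kN at 4.45 m from C.
Moments about C: D_y·7.5 − 65·sin55°·5.9 − (13.48·2.3)·4.45 − 15·4.9 − 25·2.4 = 0 → D_y = 585.613/7.5 = 78.0817 ≈ 78.08 kN.
ΣF_y = 0: C_y + 78.0817 − 65·sin55° − 13.48·2.3 − 15 − 25 = 0 → C_y = 46.17 kN.
ΣF_x = 0: C_x + 65·cos55° = 0 → C_x = -37.28 kN.

C_x = -37.28 kN, C_y = 46.17 kN, D_y = 78.08 kN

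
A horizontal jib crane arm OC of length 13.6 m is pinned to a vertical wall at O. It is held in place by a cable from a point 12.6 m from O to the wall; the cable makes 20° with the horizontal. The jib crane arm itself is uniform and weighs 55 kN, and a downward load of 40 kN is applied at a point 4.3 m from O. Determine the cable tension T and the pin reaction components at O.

ΣM about O: T·sin20°·12.6 − 55·6.8 − 40·4.3 = 0 → T = 546/(12.6·0.34202) = 126.698 ≈ 126.7 kN.
ΣF_x = 0: O_x − T·cos20° = 0 → O_x = 126.698 × 0.939693 = 119.1 kN.
ΣF_y = 0: O_y + T·sin20° − 55 − 40 = 0 → O_y = 95 − 126.698 × 0.34202 = 51.67 kN.

T = 126.7 kN, O_x = 119.1 kN, O_y = 51.67 kN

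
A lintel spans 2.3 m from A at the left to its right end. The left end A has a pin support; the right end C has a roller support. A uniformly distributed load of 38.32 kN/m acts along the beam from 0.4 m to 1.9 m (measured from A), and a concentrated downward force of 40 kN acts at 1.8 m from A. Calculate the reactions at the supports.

Resultant of the distributed load: 38.32 × 1.5 = 57.48 kN at 1.15 m from A.
Moments about A: C_y·2.3 − (38.32·1.5)·1.15 − 40·1.8 = 0 → C_y = 138.102/2.3 = 60.0443 ≈ 60.04 kN.
ΣF_y = 0: A_y + 60.0443 − 38.32·1.5 − 40 = 0 → A_y = 37.44 kN.
ΣF_x = 0: no horizontal applied forces, so A_x = 0.

A_x = 0, A_y = 37.44 kN, C_y = 60.04 kN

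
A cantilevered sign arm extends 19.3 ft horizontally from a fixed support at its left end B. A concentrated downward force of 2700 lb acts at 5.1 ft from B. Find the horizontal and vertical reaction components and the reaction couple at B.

ΣF_x = 0: B_x = 0.
ΣF_y = 0: B_y − 2700 = 0 → B_y = 2700 lb.
ΣM about B: M_B − 2700·5.1 = 0 → M_B = 13770 lb·ft.

B_x = 0, B_y = 2700 lb, M_B = 13770 lb·ft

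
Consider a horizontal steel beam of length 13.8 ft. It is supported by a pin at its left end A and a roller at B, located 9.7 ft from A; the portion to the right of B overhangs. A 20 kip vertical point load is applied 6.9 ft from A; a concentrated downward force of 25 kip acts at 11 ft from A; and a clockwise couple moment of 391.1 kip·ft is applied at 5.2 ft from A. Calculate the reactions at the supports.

Moments about A: B_y·9.7 − 20·6.9 − 25·11 − 391.1 = 0 → B_y = 804.1/9.7 = 82.8969 ≈ 82.90 kip.
ΣF_y = 0: A_y + 82.8969 − 20 − 25 = 0 → A_y = -37.90 kip.
ΣF_x = 0: no horizontal applied forces, so A_x = 0.

A_x = 0, A_y = -37.90 kip, B_y = 82.90 kip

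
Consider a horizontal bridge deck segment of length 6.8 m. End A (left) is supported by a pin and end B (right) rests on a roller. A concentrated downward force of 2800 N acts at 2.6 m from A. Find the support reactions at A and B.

Moments about A: B_y·6.8 − 2800·2.6 = 0 → B_y = 7280/6.8 = 1070.59 ≈ 1071 N.
ΣF_y = 0: A_y + 1070.59 − 2800 = 0 → A_y = 1729 N.
ΣF_x = 0: no horizontal applied forces, so A_x = 0.

A_x = 0, A_y = 1729 N, B_y = 1071 N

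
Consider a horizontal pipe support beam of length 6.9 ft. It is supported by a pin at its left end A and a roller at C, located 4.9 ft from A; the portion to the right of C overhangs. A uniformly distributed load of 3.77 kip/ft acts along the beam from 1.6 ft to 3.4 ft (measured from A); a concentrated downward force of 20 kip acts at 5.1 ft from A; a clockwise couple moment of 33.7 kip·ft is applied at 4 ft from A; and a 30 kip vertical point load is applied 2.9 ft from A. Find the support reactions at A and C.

A_x = 0, A_y = 7.875 kip, C_y = 48.91 kip

Resultant of the distributed load: 3.77 × 1.8 = 6.786 kip at 2.5 ft from A.
Moments about A: C_y·4.9 − (3.77·1.8)·2.5 − 20·5.1 − 33.7 − 30·2.9 = 0 → C_y = 239.665/4.9 = 48.9112 ≈ 48.91 kip.
ΣF_y = 0: A_y + 48.9112 − 3.77·1.8 − 20 − 30 = 0 → A_y = 7.875 kip.
ΣF_x = 0: no horizontal applied forces, so A_x = 0.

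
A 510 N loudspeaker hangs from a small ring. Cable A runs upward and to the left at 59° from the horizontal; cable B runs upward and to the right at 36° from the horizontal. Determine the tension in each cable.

T_A = 414.2 N, T_B = 263.7 N

ΣF_x = 0: −T_A·cos59° + T_B·cos36° = 0 → T_B = 0.636622·T_A.
ΣF_y = 0: T_A·sin59° + T_B·sin36° = 510.
Substitute: T_A·(0.857167 + 0.636622·0.587785) = 510 → T_A = 414.175 ≈ 414.2 N.
Then T_B = 0.636622 × 414.175 = 263.7 N.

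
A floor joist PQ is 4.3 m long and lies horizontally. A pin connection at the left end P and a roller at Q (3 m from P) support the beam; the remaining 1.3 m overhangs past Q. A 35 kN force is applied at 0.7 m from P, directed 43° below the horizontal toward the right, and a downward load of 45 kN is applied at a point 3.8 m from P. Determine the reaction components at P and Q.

Taking moments about P: Q_y·3 − 35·sin43°·0.7 − 45·3.8 = 0 → Q_y = 187.709/3 = 62.5697 ≈ 62.57 kN.
ΣF_y = 0: P_y + 62.5697 − 35·sin43° − 45 = 0 → P_y = 6.300 kN.
ΣF_x = 0: P_x + 35·cos43° = 0 → P_x = -25.60 kN.

P_x = -25.60 kN, P_y = 6.300 kN, Q_y = 62.57 kN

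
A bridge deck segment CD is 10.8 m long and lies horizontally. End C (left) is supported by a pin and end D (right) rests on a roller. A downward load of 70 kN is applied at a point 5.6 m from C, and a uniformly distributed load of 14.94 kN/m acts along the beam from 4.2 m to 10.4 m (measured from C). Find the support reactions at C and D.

Resultant of the distributed load: 14.94 × 6.2 = 92.628 kN at 7.3 m from C.
Moments about C: D_y·10.8 − 70·5.6 − (14.94·6.2)·7.3 = 0 → D_y = 1068.1844/10.8 = 98.906 ≈ 98.91 kN.
ΣF_y = 0: C_y + 98.906 − 70 − 14.94·6.2 = 0 → C_y = 63.72 kN.
ΣF_x = 0: no horizontal applied forces, so C_x = 0.

C_x = 0, C_y = 63.72 kN, D_y = 98.91 kN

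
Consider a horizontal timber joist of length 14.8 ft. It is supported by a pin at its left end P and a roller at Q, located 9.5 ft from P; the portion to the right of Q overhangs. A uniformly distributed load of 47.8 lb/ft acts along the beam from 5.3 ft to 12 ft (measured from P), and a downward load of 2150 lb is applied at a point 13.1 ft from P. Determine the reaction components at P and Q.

P_x = 0, P_y = -786.1 lb, Q_y = 3256 lb

Resultant of the distributed load: 47.8 × 6.7 = 320.26 lb at 8.65 ft from P.
ΣM about P: Q_y·9.5 − (47.8·6.7)·8.65 − 2150·13.1 = 0 → Q_y = 30935.249/9.5 = 3256.34 ≈ 3256 lb.
ΣF_y = 0: P_y + 3256.34 − 47.8·6.7 − 2150 = 0 → P_y = -786.1 lb.
ΣF_x = 0: no horizontal applied forces, so P_x = 0.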